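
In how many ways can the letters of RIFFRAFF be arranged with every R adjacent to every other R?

Treat the 2 copies of R as a single block. The multiset to arrange is then {RR, A, F, F, F, F, I}, 7 items in all.
That gives (7)!/(4!) = 210 arrangements.

210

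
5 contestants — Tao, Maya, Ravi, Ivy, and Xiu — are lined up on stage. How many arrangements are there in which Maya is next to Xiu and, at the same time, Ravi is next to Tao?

Treat {Maya,Xiu} as one block (2 orders) and {Ravi,Tao} as another (2 orders).
That leaves 3 units to arrange: 2 × 2 × 3! = 4 × 6 = 24.

24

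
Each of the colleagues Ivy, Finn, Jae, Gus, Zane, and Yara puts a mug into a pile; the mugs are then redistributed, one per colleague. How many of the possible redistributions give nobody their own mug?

Count assignments avoiding every fixed point. For any j of the 6 colleagues fixed to their own mug, the other 6−j can be arranged in (6−j)! ways.
By inclusion–exclusion this is Σ_{j=0}^{6} (−1)^j C(6,j)·(6−j)!.
Computing: 720 − 720 + 360 − 120 + 30 − 6 + 1 = 265.

265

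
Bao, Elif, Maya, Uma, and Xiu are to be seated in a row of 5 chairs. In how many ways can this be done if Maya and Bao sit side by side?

Glue Maya and Bao into one block (2 internal orders), leaving 4 units to arrange in a row.
That gives 2 × 4! = 2 × 24 = 48.

48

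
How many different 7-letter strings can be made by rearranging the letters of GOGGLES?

840

Letter multiplicities in GOGGLES: E×1, G×3, L×1, O×1, S×1.
So there are 7! / (3!) = 840 distinguishable arrangements.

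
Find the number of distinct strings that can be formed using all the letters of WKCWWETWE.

7560

The 9 letters of WKCWWETWE have repeats: E appearing twice and W appearing 4 times.
The number of distinct arrangements is 9!/(4!·2!) = 362880/48 = 7560.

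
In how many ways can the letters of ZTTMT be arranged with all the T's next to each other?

6

Treat the 3 copies of T as a single block. The multiset to arrange is then {TTT, M, Z}, 3 items in all.
All 3 items are distinct, so there are (3)! = 6 arrangements.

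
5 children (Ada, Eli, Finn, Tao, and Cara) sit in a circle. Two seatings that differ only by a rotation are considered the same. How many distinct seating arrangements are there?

Around a circle, 5 distinct people have 5!/5 = (4)! = 24 rotationally distinct seatings.

24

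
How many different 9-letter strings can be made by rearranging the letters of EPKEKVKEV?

5040

EPKEKVKEV has 9 letters with E appearing 3 times, K appearing 3 times, and V appearing twice.
The number of distinct arrangements is 9!/(3!·3!·2!) = 362880/72 = 5040.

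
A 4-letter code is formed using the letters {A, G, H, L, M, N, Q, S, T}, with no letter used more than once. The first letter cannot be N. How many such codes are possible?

The first letter has 9−1 = 8 choices (anything except N).
The remaining 3 letters are filled from the other 8 symbols without repetition: 8 × 7 × 6 = 336.
Total: 8 × 336 = 2688.

2688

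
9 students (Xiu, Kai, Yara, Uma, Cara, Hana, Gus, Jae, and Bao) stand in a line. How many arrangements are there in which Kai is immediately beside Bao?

80640

Glue Kai and Bao into one block (2 internal orders), leaving 8 units to arrange in a row.
So the count is 2·(8)! = 80640.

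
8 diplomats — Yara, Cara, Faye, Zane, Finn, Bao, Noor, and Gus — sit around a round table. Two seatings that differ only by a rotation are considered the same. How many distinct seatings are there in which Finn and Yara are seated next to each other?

1440

Glue Finn and Yara into a block (2 internal orders). Seating 7 units around a circle gives (6)! arrangements.
So 2 × (6)! = 2 × 720 = 1440.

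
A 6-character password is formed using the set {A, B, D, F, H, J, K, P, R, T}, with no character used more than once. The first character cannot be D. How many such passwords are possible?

The first character has 10−1 = 9 choices (anything except D).
The remaining 5 characters are filled from the other 9 symbols without repetition: 9 × 8 × 7 × 6 × 5 = 15120.
Total: 9 × 15120 = 136080.

136080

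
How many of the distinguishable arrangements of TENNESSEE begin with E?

1680

With the first slot taken by E, it remains to arrange the other 8 letters (TNNESSEE).
Those 8 letters have E appearing 3 times, N appearing twice, and S appearing twice, giving (8)!/(3!·2!·2!) = 1680.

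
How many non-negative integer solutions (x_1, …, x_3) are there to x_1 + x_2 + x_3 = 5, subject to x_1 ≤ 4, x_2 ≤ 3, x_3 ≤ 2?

11

Without the upper bounds there are C(7,2) = 21 ways to split 5 among 3 variables.
Subtract solutions that violate a single cap (substitute x_i' = x_i − (cap_i+1)): x_1 ≥ 5 gives C(2,2) = 1; x_2 ≥ 4 gives C(3,2) = 3; x_3 ≥ 3 gives C(4,2) = 6. Together 10.
No two caps can be exceeded simultaneously, so the pair terms are all 0.
By inclusion–exclusion the count is 21 − 10 + 0 = 11.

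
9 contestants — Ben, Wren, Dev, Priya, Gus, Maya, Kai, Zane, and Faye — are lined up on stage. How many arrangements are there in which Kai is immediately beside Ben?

80640

Place the 7 others and the Kai-Ben pair as 8 objects in a line; the pair has 2 internal arrangements.
That gives 2 × 8! = 2 × 40320 = 80640.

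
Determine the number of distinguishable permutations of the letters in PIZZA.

60

The 5 letters of PIZZA have repeats: Z appearing twice.
Dividing 5! = 120 by 2! = 2 for the repeated letters gives 60.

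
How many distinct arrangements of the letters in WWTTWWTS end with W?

Fix W in the last position and arrange the remaining 7 letters.
Those 7 letters have T appearing 3 times and W appearing 3 times, giving (7)!/(3!·3!) = 140.

140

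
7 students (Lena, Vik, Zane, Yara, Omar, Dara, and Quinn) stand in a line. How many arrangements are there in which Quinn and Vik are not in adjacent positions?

Of the 7! = 5040 arrangements, those with Quinn and Vik adjacent number 2 × 6! = 1440 (treat the pair as a block with 2 internal orders).
Complementary counting: 5040 − 1440 = 3600.

3600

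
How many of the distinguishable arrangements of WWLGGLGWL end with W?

560

With the last slot taken by W, it remains to arrange the other 8 letters (WLGGLGWL).
Those 8 letters have G appearing 3 times, L appearing 3 times, and W appearing twice, giving (8)!/(3!·3!·2!) = 560.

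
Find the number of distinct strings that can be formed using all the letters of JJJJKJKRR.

The 9 letters of JJJJKJKRR have repeats: J appearing 5 times, K appearing twice, and R appearing twice.
Dividing 9! = 362880 by 5!·2!·2! = 480 for the repeated letters gives 756.

756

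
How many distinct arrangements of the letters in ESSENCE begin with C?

With the first slot taken by C, it remains to arrange the other 6 letters (ESSENE).
Those 6 letters have E appearing 3 times and S appearing twice, giving (6)!/(3!·2!) = 60.

60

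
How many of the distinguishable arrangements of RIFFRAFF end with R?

With the last slot taken by R, it remains to arrange the other 7 letters (IFFRAFF).
Those 7 letters have F appearing 4 times, giving (7)!/(4!) = 210.

210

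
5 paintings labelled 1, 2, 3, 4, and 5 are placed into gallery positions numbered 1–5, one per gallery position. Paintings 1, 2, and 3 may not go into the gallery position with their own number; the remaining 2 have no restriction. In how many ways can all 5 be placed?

Let Aᵢ (for i ∈ {1, 2, 3}) be the placements that put painting i in its forbidden gallery position. Any j of these fix j positions, leaving (5−j)! ways to fill the rest, and there are C(3,j) ways to pick which j.
By inclusion–exclusion, the number of valid placements is Σ_{j=0}^{3} (−1)^j C(3,j)·(5−j)!.
Computing: 120 − 72 + 18 − 2 = 64.

64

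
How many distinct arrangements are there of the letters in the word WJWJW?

10

The 5 letters of WJWJW have repeats: J appearing twice and W appearing 3 times.
So there are 5! / (3!·2!) = 10 distinguishable arrangements.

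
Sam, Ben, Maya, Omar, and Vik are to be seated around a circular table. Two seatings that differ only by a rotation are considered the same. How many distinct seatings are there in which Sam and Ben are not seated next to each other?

12

Without the restriction there are (4)! = 24 seatings.
Those with Sam next to Ben: fuse the pair into one unit and seat 4 units around a circle — 2·(3)! = 12.
Subtracting, 24 − 12 = 12.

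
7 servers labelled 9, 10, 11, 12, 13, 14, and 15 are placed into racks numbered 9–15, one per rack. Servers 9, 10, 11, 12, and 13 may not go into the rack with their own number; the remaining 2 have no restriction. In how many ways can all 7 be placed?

2428

Let Aᵢ (for 9 ≤ i ≤ 13) be the placements that put server i in its forbidden rack. Any j of these fix j positions, leaving (7−j)! ways to fill the rest, and there are C(5,j) ways to pick which j.
By inclusion–exclusion, the number of valid placements is Σ_{j=0}^{5} (−1)^j C(5,j)·(7−j)!.
Computing: 5040 − 3600 + 1200 − 240 + 30 − 2 = 2428.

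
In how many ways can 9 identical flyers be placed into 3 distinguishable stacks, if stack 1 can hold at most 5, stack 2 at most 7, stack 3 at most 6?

36

Without the upper bounds there are C(11,2) = 55 ways to split 9 among 3 stacks.
Subtract solutions that violate a single cap (substitute x_i' = x_i − (cap_i+1)): x_1 ≥ 6 gives C(5,2) = 10; x_2 ≥ 8 gives C(3,2) = 3; x_3 ≥ 7 gives C(4,2) = 6. Together 19.
No two caps can be exceeded simultaneously, so the pair terms are all 0.
By inclusion–exclusion the count is 55 − 19 + 0 = 36.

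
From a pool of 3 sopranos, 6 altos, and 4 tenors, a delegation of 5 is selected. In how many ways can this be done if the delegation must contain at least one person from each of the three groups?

Total 5-person selections from all 13: C(13,5) = 1287.
Selections missing a whole group: no sopranos → C(10,5) = 252; no altos → C(7,5) = 21; no tenors → C(9,5) = 126.
Add back selections omitting two groups (i.e. drawn from a single group): C(3,5) + C(6,5) + C(4,5) = 6.
By inclusion–exclusion: 1287 − 399 + 6 = 894.

894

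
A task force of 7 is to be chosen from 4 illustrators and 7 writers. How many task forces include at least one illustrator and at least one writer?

Unrestricted: C(11,7) = 330 ways to pick any 7 of the 11.
Selections missing a whole group: no illustrators → C(7,7) = 1; no writers → C(4,7) = 0.
Both groups omitted at once is impossible, so 330 − 1 = 329.

329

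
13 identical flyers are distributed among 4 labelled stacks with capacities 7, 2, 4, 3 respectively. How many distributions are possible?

19

Without the upper bounds there are C(16,3) = 560 ways to split 13 among 4 stacks.
Subtract solutions that violate a single cap (substitute x_i' = x_i − (cap_i+1)): x_1 ≥ 8 gives C(8,3) = 56; x_2 ≥ 3 gives C(13,3) = 286; x_3 ≥ 5 gives C(11,3) = 165; x_4 ≥ 4 gives C(12,3) = 220. Together 727.
Add back pairs where two caps are both exceeded: 10 + 1 + 4 + 56 + 84 + 35 = 190.
Subtract triples: 0 + 0 + 0 + 4 = 4.
By inclusion–exclusion the count is 560 − 727 + 190 − 4 = 19.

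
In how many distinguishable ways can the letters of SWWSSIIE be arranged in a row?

Letter multiplicities in SWWSSIIE: E×1, I×2, S×3, W×2.
The number of distinct arrangements is 8!/(3!·2!·2!) = 40320/24 = 1680.

1680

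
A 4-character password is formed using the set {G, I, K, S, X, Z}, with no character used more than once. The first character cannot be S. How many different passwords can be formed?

The first character has 6−1 = 5 choices (anything except S).
The remaining 3 characters are filled from the other 5 symbols without repetition: 5 × 4 × 3 = 60.
Total: 5 × 60 = 300.

300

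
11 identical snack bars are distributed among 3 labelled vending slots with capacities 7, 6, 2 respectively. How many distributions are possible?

By stars and bars, unrestricted non-negative solutions to x_1+…+x_3 = 11 number C(11+2,2) = 78.
Subtract solutions that violate a single cap (substitute x_i' = x_i − (cap_i+1)): x_1 ≥ 8 gives C(5,2) = 10; x_2 ≥ 7 gives C(6,2) = 15; x_3 ≥ 3 gives C(10,2) = 45. Together 70.
Add back pairs where two caps are both exceeded: 0 + 1 + 3 = 4.
By inclusion–exclusion the count is 78 − 70 + 4 = 12.

12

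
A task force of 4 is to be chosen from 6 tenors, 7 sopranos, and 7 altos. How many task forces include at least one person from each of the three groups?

Unrestricted: C(20,4) = 4845 ways to pick any 4 of the 20.
Subtract selections that omit an entire group: no tenors → C(14,4) = 1001; no sopranos → C(13,4) = 715; no altos → C(13,4) = 715.
Add back selections omitting two groups (i.e. drawn from a single group): C(6,4) + C(7,4) + C(7,4) = 85.
By inclusion–exclusion: 4845 − 2431 + 85 = 2499.

2499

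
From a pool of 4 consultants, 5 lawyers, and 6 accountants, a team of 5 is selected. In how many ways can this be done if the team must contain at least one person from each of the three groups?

With no constraint there are C(15,5) = 3003 possible selections.
Subtract selections that omit an entire group: no consultants → C(11,5) = 462; no lawyers → C(10,5) = 252; no accountants → C(9,5) = 126.
Add back selections omitting two groups (i.e. drawn from a single group): C(4,5) + C(5,5) + C(6,5) = 7.
By inclusion–exclusion: 3003 − 840 + 7 = 2170.

2170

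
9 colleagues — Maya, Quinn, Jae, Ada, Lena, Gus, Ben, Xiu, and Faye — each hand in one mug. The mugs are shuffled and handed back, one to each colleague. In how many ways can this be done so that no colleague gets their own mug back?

Count assignments avoiding every fixed point. For any j of the 9 colleagues fixed to their own mug, the other 9−j can be arranged in (9−j)! ways.
By inclusion–exclusion this is Σ_{j=0}^{9} (−1)^j C(9,j)·(9−j)!.
Computing: 362880 − 362880 + 181440 − 60480 + 15120 − 3024 + 504 − 72 + 9 − 1 = 133496.

133496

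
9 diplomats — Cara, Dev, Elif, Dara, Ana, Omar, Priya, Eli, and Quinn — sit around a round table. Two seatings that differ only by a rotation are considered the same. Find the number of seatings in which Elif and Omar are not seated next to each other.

30240

All circular seatings of 9 people number (8)! = 40320.
Those with Elif next to Omar: fuse the pair into one unit and seat 8 units around a circle — 2·(7)! = 10080.
Subtracting, 40320 − 10080 = 30240.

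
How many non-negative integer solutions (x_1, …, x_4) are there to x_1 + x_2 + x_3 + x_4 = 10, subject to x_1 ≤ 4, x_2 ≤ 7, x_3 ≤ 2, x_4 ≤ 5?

Ignoring the caps, the number of non-negative solutions to x_1+…+x_4 = 10 is C(13,3) = 286.
Subtract solutions that violate a single cap (substitute x_i' = x_i − (cap_i+1)): x_1 ≥ 5 gives C(8,3) = 56; x_2 ≥ 8 gives C(5,3) = 10; x_3 ≥ 3 gives C(10,3) = 120; x_4 ≥ 6 gives C(7,3) = 35. Together 221.
Add back pairs where two caps are both exceeded: 0 + 10 + 0 + 0 + 0 + 4 = 14.
By inclusion–exclusion the count is 286 − 221 + 14 = 79.

79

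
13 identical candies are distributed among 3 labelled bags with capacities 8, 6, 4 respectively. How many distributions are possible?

20

Ignoring the caps, the number of non-negative solutions to x_1+…+x_3 = 13 is C(15,2) = 105.
Subtract solutions that violate a single cap (substitute x_i' = x_i − (cap_i+1)): x_1 ≥ 9 gives C(6,2) = 15; x_2 ≥ 7 gives C(8,2) = 28; x_3 ≥ 5 gives C(10,2) = 45. Together 88.
Add back pairs where two caps are both exceeded: 0 + 0 + 3 = 3.
By inclusion–exclusion the count is 105 − 88 + 3 = 20.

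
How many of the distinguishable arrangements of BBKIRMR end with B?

360

Fix B in the last position and arrange the remaining 6 letters.
Those 6 letters have R appearing twice, giving (6)!/(2!) = 360.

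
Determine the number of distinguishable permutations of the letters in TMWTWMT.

210

The 7 letters of TMWTWMT have repeats: M appearing twice, T appearing 3 times, and W appearing twice.
So there are 7! / (3!·2!·2!) = 210 distinguishable arrangements.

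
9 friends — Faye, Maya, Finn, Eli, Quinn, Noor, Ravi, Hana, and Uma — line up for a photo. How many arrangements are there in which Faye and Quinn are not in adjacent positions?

There are 9! = 362880 arrangements in all. If Faye and Quinn are adjacent, merging them into one block gives 2·(8)! = 80640 arrangements.
Complementary counting: 362880 − 80640 = 282240.

282240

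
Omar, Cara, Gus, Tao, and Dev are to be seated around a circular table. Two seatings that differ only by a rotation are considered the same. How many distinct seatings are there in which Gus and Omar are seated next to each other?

12

Glue Gus and Omar into a block (2 internal orders). Seating 4 units around a circle gives (3)! arrangements.
So 2 × (3)! = 2 × 6 = 12.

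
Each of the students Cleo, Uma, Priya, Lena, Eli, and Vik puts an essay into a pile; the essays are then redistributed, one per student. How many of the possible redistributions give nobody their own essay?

265

Let Aᵢ be the assignments in which student i gets their own essay. We want the size of the complement of A₁∪…∪A_6.
By inclusion–exclusion this is Σ_{j=0}^{6} (−1)^j C(6,j)·(6−j)!.
Computing: 720 − 720 + 360 − 120 + 30 − 6 + 1 = 265.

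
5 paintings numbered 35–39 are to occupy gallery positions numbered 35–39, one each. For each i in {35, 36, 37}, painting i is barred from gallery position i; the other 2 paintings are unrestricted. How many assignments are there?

64

Let Aᵢ (for i ∈ {35, 36, 37}) be the placements that put painting i in its forbidden gallery position. Any j of these fix j positions, leaving (5−j)! ways to fill the rest, and there are C(3,j) ways to pick which j.
By inclusion–exclusion, the number of valid placements is Σ_{j=0}^{3} (−1)^j C(3,j)·(5−j)!.
Computing: 120 − 72 + 18 − 2 = 64.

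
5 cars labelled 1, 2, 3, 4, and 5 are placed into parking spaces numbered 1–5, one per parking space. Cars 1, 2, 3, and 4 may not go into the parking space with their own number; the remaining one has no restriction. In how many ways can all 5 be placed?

Let Aᵢ (for 1 ≤ i ≤ 4) be the placements that put car i in its forbidden parking space. Any j of these fix j positions, leaving (5−j)! ways to fill the rest, and there are C(4,j) ways to pick which j.
By inclusion–exclusion, the number of valid placements is Σ_{j=0}^{4} (−1)^j C(4,j)·(5−j)!.
Computing: 120 − 96 + 36 − 8 + 1 = 53.

53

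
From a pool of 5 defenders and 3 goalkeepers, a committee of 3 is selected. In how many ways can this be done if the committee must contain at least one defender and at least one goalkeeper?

Unrestricted: C(8,3) = 56 ways to pick any 3 of the 8.
Selections missing a whole group: no defenders → C(3,3) = 1; no goalkeepers → C(5,3) = 10.
Both groups omitted at once is impossible, so 56 − 11 = 45.

45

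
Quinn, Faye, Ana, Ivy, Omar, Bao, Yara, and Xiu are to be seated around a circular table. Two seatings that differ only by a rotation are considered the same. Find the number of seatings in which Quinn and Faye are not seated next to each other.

All circular seatings of 8 people number (7)! = 5040.
Those with Quinn next to Faye: fuse the pair into one unit and seat 7 units around a circle — 2·(6)! = 1440.
Subtracting, 5040 − 1440 = 3600.

3600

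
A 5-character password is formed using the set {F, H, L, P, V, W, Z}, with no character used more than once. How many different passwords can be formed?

This is a permutation of 5 out of 7: P(7,5) = 7!/2!.
That product is 7 × 6 × 5 × 4 × 3 = 2520.

2520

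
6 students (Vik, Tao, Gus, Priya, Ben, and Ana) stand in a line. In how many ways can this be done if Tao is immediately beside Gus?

Treat {Tao, Gus} as a single unit. There are 5 units to order, and the pair itself can be ordered 2 ways.
So the count is 2·(5)! = 240.

240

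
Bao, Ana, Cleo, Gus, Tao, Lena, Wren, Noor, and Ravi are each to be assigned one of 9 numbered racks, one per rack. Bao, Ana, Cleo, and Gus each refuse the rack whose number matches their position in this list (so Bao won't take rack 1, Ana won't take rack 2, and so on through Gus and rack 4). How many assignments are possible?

229080

Let Aᵢ (for 1 ≤ i ≤ 4) be the placements that put person i in their forbidden rack. Any j of these fix j positions, leaving (9−j)! ways to fill the rest, and there are C(4,j) ways to pick which j.
By inclusion–exclusion, the number of valid placements is Σ_{j=0}^{4} (−1)^j C(4,j)·(9−j)!.
Computing: 362880 − 161280 + 30240 − 2880 + 120 = 229080.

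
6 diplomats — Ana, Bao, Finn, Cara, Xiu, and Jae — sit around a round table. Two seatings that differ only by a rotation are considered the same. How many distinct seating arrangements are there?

Seat Ana anywhere (absorbing the rotational symmetry), then permute the other 5: (5)! = 120.

120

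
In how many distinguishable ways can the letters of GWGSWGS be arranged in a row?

Letter multiplicities in GWGSWGS: G×3, S×2, W×2.
The number of distinct arrangements is 7!/(3!·2!·2!) = 5040/24 = 210.

210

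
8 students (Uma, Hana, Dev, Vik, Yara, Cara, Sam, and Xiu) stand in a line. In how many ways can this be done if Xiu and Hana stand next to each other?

10080

Place the 6 others and the Xiu-Hana pair as 7 objects in a line; the pair has 2 internal arrangements.
So the count is 2·(7)! = 10080.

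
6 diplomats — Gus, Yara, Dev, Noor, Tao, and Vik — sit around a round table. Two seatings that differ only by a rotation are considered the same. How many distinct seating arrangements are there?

Fix one person's seat to break rotational symmetry; the remaining 5 people can be arranged in (5)! = 120 ways.

120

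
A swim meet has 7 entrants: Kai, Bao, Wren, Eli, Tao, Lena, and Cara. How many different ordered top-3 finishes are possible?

210

This is an ordered selection of 3 from 7: P(7,3).
That gives 7 × 6 × 5 = 210.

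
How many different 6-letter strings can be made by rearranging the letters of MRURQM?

Letter multiplicities in MRURQM: M×2, Q×1, R×2, U×1.
The number of distinct arrangements is 6!/(2!·2!) = 720/4 = 180.

180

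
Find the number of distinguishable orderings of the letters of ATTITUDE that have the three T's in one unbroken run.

Treat the 3 copies of T as a single block. The multiset to arrange is then {TTT, A, D, E, I, U}, 6 items in all.
All 6 items are distinct, so there are (6)! = 720 arrangements.

720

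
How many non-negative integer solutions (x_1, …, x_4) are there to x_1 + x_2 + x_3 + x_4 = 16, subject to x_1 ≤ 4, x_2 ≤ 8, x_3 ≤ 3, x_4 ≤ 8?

90

Without the upper bounds there are C(19,3) = 969 ways to split 16 among 4 variables.
Subtract solutions that violate a single cap (substitute x_i' = x_i − (cap_i+1)): x_1 ≥ 5 gives C(14,3) = 364; x_2 ≥ 9 gives C(10,3) = 120; x_3 ≥ 4 gives C(15,3) = 455; x_4 ≥ 9 gives C(10,3) = 120. Together 1059.
Add back pairs where two caps are both exceeded: 10 + 120 + 10 + 20 + 0 + 20 = 180.
By inclusion–exclusion the count is 969 − 1059 + 180 = 90.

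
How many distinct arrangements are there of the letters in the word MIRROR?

120

Letter multiplicities in MIRROR: I×1, M×1, O×1, R×3.
So there are 6! / (3!) = 120 distinguishable arrangements.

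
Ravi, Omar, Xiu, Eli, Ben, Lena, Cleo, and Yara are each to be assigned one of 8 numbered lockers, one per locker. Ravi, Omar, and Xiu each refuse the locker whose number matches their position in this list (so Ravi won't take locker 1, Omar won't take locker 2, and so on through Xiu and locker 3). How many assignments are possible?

Let Aᵢ (for i ∈ {1, 2, 3}) be the placements that put person i in their forbidden locker. Any j of these fix j positions, leaving (8−j)! ways to fill the rest, and there are C(3,j) ways to pick which j.
By inclusion–exclusion, the number of valid placements is Σ_{j=0}^{3} (−1)^j C(3,j)·(8−j)!.
Computing: 40320 − 15120 + 2160 − 120 = 27240.

27240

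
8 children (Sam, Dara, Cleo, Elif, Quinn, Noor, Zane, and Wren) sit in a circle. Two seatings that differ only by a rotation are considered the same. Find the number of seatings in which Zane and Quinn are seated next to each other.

1440

Treat {Zane, Quinn} as one unit (2 internal orders) and seat the resulting 7 units around the table: (6)! circular arrangements.
So 2 × (6)! = 2 × 720 = 1440.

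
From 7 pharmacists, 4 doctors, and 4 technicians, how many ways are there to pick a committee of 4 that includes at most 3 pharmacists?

Split by how many pharmacists are chosen (0 through 3).
Sum: C(7,0)·C(8,4) + C(7,1)·C(8,3) + C(7,2)·C(8,2) + C(7,3)·C(8,1) = 70 + 392 + 588 + 280 = 1330.

1330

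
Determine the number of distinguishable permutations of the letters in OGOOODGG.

OGOOODGG has 8 letters with G appearing 3 times and O appearing 4 times.
So there are 8! / (4!·3!) = 280 distinguishable arrangements.

280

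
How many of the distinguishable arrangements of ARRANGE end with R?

Fix R in the last position and arrange the remaining 6 letters.
Those 6 letters have A appearing twice, giving (6)!/(2!) = 360.

360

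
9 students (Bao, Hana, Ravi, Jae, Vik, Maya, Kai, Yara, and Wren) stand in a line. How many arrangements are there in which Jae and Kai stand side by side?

Glue Jae and Kai into one block (2 internal orders), leaving 8 units to arrange in a row.
So the count is 2·(8)! = 80640.

80640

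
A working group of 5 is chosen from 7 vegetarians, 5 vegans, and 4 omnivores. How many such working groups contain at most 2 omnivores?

Split by how many omnivores are chosen (0 through 2).
Sum: C(4,0)·C(12,5) + C(4,1)·C(12,4) + C(4,2)·C(12,3) = 792 + 1980 + 1320 = 4092.

4092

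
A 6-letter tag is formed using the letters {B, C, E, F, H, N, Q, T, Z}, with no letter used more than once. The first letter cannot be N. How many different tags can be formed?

The first letter has 9−1 = 8 choices (anything except N).
The remaining 5 letters are filled from the other 8 symbols without repetition: 8 × 7 × 6 × 5 × 4 = 6720.
Total: 8 × 6720 = 53760.

53760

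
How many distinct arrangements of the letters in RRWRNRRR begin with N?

Fix N in the first position and arrange the remaining 7 letters.
Those 7 letters have R appearing 6 times, giving (7)!/(6!) = 7.

7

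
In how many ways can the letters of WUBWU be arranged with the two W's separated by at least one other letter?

18

There are 5!/(2!·2!) = 30 arrangements of WUBWU in total.
If the two W's are adjacent, glue them into one block, leaving 4 items to arrange: (4)!/(2!) = 12 ways.
Subtracting, 30 − 12 = 18 arrangements keep the W's apart.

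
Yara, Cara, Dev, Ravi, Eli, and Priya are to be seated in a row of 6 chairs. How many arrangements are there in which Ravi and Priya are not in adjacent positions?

There are 6! = 720 arrangements in all. If Ravi and Priya are adjacent, merging them into one block gives 2·(5)! = 240 arrangements.
So 720 − 240 = 480 arrangements keep them apart.

480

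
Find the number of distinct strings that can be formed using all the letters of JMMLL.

JMMLL has 5 letters with L appearing twice and M appearing twice.
So there are 5! / (2!·2!) = 30 distinguishable arrangements.

30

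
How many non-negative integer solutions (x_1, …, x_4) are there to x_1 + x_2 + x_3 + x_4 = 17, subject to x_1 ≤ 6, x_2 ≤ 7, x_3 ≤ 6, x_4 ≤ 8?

232

By stars and bars, unrestricted non-negative solutions to x_1+…+x_4 = 17 number C(17+3,3) = 1140.
Subtract solutions that violate a single cap (substitute x_i' = x_i − (cap_i+1)): x_1 ≥ 7 gives C(13,3) = 286; x_2 ≥ 8 gives C(12,3) = 220; x_3 ≥ 7 gives C(13,3) = 286; x_4 ≥ 9 gives C(11,3) = 165. Together 957.
Add back pairs where two caps are both exceeded: 10 + 20 + 4 + 10 + 1 + 4 = 49.
By inclusion–exclusion the count is 1140 − 957 + 49 = 232.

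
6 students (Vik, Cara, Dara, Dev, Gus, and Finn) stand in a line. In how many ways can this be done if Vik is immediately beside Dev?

240

Glue Vik and Dev into one block (2 internal orders), leaving 5 units to arrange in a row.
That gives 2 × 5! = 2 × 120 = 240.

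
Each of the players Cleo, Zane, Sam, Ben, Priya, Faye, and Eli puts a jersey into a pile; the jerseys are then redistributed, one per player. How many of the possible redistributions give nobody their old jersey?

1854

Count assignments avoiding every fixed point. For any j of the 7 players fixed to their old jersey, the other 7−j can be arranged in (7−j)! ways.
By inclusion–exclusion this is Σ_{j=0}^{7} (−1)^j C(7,j)·(7−j)!.
Computing: 5040 − 5040 + 2520 − 840 + 210 − 42 + 7 − 1 = 1854.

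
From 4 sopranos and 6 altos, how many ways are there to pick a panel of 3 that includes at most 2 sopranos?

Split by how many sopranos are chosen (0 through 2).
Sum: C(4,0)·C(6,3) + C(4,1)·C(6,2) + C(4,2)·C(6,1) = 20 + 60 + 36 = 116.

116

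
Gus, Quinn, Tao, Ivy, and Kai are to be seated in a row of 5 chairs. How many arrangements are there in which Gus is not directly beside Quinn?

72

Of the 5! = 120 arrangements, those with Gus and Quinn adjacent number 2 × 4! = 48 (treat the pair as a block with 2 internal orders).
So 120 − 48 = 72 arrangements keep them apart.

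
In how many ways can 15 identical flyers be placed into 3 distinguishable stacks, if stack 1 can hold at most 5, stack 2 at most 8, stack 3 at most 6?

By stars and bars, unrestricted non-negative solutions to x_1+…+x_3 = 15 number C(15+2,2) = 136.
Subtract solutions that violate a single cap (substitute x_i' = x_i − (cap_i+1)): x_1 ≥ 6 gives C(11,2) = 55; x_2 ≥ 9 gives C(8,2) = 28; x_3 ≥ 7 gives C(10,2) = 45. Together 128.
Add back pairs where two caps are both exceeded: 1 + 6 + 0 = 7.
By inclusion–exclusion the count is 136 − 128 + 7 = 15.

15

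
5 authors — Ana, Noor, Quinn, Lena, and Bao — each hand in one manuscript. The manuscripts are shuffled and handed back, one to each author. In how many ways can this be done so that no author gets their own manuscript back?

44

Let Aᵢ be the assignments in which author i gets their own manuscript. We want the size of the complement of A₁∪…∪A_5.
By inclusion–exclusion this is Σ_{j=0}^{5} (−1)^j C(5,j)·(5−j)!.
Computing: 120 − 120 + 60 − 20 + 5 − 1 = 44.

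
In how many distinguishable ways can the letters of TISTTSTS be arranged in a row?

280

Letter multiplicities in TISTTSTS: I×1, S×3, T×4.
The number of distinct arrangements is 8!/(4!·3!) = 40320/144 = 280.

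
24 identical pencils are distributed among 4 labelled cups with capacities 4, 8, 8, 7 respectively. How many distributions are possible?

20

Without the upper bounds there are C(27,3) = 2925 ways to split 24 among 4 cups.
Subtract solutions that violate a single cap (substitute x_i' = x_i − (cap_i+1)): x_1 ≥ 5 gives C(22,3) = 1540; x_2 ≥ 9 gives C(18,3) = 816; x_3 ≥ 9 gives C(18,3) = 816; x_4 ≥ 8 gives C(19,3) = 969. Together 4141.
Add back pairs where two caps are both exceeded: 286 + 286 + 364 + 84 + 120 + 120 = 1260.
Subtract triples: 4 + 10 + 10 + 0 = 24.
By inclusion–exclusion the count is 2925 − 4141 + 1260 − 24 = 20.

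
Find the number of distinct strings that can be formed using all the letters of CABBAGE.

The 7 letters of CABBAGE have repeats: A appearing twice and B appearing twice.
The number of distinct arrangements is 7!/(2!·2!) = 5040/4 = 1260.

1260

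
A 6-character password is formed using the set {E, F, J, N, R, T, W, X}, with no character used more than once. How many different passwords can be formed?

20160

This is a permutation of 6 out of 8: P(8,6) = 8!/2!.
8 × 7 × 6 × 5 × 4 × 3 = 20160.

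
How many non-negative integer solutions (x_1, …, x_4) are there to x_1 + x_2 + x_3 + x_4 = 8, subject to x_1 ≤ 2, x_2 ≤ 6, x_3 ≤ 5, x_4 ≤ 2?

By stars and bars, unrestricted non-negative solutions to x_1+…+x_4 = 8 number C(8+3,3) = 165.
Subtract solutions that violate a single cap (substitute x_i' = x_i − (cap_i+1)): x_1 ≥ 3 gives C(8,3) = 56; x_2 ≥ 7 gives C(4,3) = 4; x_3 ≥ 6 gives C(5,3) = 10; x_4 ≥ 3 gives C(8,3) = 56. Together 126.
Add back pairs where two caps are both exceeded: 0 + 0 + 10 + 0 + 0 + 0 = 10.
By inclusion–exclusion the count is 165 − 126 + 10 = 49.

49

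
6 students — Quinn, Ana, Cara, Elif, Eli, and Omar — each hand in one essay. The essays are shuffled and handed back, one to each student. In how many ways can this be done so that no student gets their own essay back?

Let Aᵢ be the assignments in which student i gets their own essay. We want the size of the complement of A₁∪…∪A_6.
By inclusion–exclusion this is Σ_{j=0}^{6} (−1)^j C(6,j)·(6−j)!.
Computing: 720 − 720 + 360 − 120 + 30 − 6 + 1 = 265.

265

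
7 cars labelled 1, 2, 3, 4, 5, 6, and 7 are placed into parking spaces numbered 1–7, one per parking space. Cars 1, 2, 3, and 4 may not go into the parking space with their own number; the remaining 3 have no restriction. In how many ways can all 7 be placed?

Let Aᵢ (for 1 ≤ i ≤ 4) be the placements that put car i in its forbidden parking space. Any j of these fix j positions, leaving (7−j)! ways to fill the rest, and there are C(4,j) ways to pick which j.
By inclusion–exclusion, the number of valid placements is Σ_{j=0}^{4} (−1)^j C(4,j)·(7−j)!.
Computing: 5040 − 2880 + 720 − 96 + 6 = 2790.

2790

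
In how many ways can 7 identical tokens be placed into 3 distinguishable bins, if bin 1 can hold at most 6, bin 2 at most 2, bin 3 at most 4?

14

Ignoring the caps, the number of non-negative solutions to x_1+…+x_3 = 7 is C(9,2) = 36.
Subtract solutions that violate a single cap (substitute x_i' = x_i − (cap_i+1)): x_1 ≥ 7 gives C(2,2) = 1; x_2 ≥ 3 gives C(6,2) = 15; x_3 ≥ 5 gives C(4,2) = 6. Together 22.
No two caps can be exceeded simultaneously, so the pair terms are all 0.
By inclusion–exclusion the count is 36 − 22 + 0 = 14.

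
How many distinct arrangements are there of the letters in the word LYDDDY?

60

The 6 letters of LYDDDY have repeats: D appearing 3 times and Y appearing twice.
Dividing 6! = 720 by 3!·2! = 12 for the repeated letters gives 60.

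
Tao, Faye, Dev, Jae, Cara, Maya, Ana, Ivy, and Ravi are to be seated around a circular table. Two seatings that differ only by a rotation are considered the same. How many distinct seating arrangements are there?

Seat Tao anywhere (absorbing the rotational symmetry), then permute the other 8: (8)! = 40320.

40320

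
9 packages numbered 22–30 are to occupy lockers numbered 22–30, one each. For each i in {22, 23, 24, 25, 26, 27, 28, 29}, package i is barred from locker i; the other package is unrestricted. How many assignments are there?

148329

Let Aᵢ (for 22 ≤ i ≤ 29) be the placements that put package i in its forbidden locker. Any j of these fix j positions, leaving (9−j)! ways to fill the rest, and there are C(8,j) ways to pick which j.
By inclusion–exclusion, the number of valid placements is Σ_{j=0}^{8} (−1)^j C(8,j)·(9−j)!.
Computing: 362880 − 322560 + 141120 − 40320 + 8400 − 1344 + 168 − 16 + 1 = 148329.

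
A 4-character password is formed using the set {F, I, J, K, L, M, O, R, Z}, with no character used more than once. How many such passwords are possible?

With no repetition, fill the 4 characters in order: 9 choices, then 8, down to 6.
That product is 9 × 8 × 7 × 6 = 3024.

3024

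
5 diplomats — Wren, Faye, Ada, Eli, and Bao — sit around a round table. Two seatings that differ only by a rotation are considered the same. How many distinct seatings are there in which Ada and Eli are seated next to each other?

12

Treat {Ada, Eli} as one unit (2 internal orders) and seat the resulting 4 units around the table: (3)! circular arrangements.
So 2 × (3)! = 2 × 6 = 12.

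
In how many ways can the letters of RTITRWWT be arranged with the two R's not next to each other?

Total arrangements of RTITRWWT: 8!/(3!·2!·2!) = 1680.
If the two R's are adjacent, glue them into one block, leaving 7 items to arrange: (7)!/(3!·2!) = 420 ways.
Hence 1680 − 420 = 1260.

1260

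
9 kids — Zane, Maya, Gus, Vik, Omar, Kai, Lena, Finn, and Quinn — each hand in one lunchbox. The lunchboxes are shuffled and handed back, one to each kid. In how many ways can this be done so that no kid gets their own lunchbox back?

133496

This is the derangement count D_9: permutations of 9 items with no fixed point.
By inclusion–exclusion this is Σ_{j=0}^{9} (−1)^j C(9,j)·(9−j)!.
Computing: 362880 − 362880 + 181440 − 60480 + 15120 − 3024 + 504 − 72 + 9 − 1 = 133496.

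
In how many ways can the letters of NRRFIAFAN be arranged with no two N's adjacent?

17640

There are 9!/(2!·2!·2!·2!) = 22680 arrangements of NRRFIAFAN in total.
If the two N's are adjacent, glue them into one block, leaving 8 items to arrange: (8)!/(2!·2!·2!) = 5040 ways.
Hence 22680 − 5040 = 17640.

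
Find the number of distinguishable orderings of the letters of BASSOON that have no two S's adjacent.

900

Total arrangements of BASSOON: 7!/(2!·2!) = 1260.
Arrangements with the S's together: treat SS as one letter, giving (6)!/(2!) = 360.
Hence 1260 − 360 = 900.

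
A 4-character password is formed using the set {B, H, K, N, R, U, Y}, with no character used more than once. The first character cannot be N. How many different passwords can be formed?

The first character has 7−1 = 6 choices (anything except N).
The remaining 3 characters are filled from the other 6 symbols without repetition: 6 × 5 × 4 = 120.
Total: 6 × 120 = 720.

720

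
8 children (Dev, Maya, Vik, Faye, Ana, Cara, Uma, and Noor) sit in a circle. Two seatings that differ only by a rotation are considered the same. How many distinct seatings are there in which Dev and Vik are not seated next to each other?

3600

All circular seatings of 8 people number (7)! = 5040.
Seatings with Dev beside Vik: treat them as a block with 2 internal orders, giving 2 × (6)! = 1440.
Subtracting, 5040 − 1440 = 3600.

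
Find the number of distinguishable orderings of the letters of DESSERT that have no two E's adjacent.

900

Total arrangements of DESSERT: 7!/(2!·2!) = 1260.
Arrangements with the E's together: treat EE as one letter, giving (6)!/(2!) = 360.
Subtracting, 1260 − 360 = 900 arrangements keep the E's apart.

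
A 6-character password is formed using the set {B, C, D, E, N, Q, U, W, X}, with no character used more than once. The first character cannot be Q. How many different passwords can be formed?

53760

The first character has 9−1 = 8 choices (anything except Q).
The remaining 5 characters are filled from the other 8 symbols without repetition: 8 × 7 × 6 × 5 × 4 = 6720.
Total: 8 × 6720 = 53760.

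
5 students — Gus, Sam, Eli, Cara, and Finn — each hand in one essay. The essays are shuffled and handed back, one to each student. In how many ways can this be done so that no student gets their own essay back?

This is the derangement count D_5: permutations of 5 items with no fixed point.
By inclusion–exclusion this is Σ_{j=0}^{5} (−1)^j C(5,j)·(5−j)!.
Computing: 120 − 120 + 60 − 20 + 5 − 1 = 44.

44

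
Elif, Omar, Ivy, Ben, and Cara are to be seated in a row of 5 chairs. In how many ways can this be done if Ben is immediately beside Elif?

48

Treat {Ben, Elif} as a single unit. There are 4 units to order, and the pair itself can be ordered 2 ways.
So the count is 2·(4)! = 48.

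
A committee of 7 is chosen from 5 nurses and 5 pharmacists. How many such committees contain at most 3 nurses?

60

Split by how many nurses are chosen (0 through 3).
Sum: C(5,0)·C(5,7) + C(5,1)·C(5,6) + C(5,2)·C(5,5) + C(5,3)·C(5,4) = 0 + 0 + 10 + 50 = 60.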